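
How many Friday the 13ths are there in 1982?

1

The 13th falls on a Friday when the month's 13th has weekday Fri.
Jan 13 is Wed; Feb 13 is Sat; Mar 13 is Sat; Apr 13 is Tue; May 13 is Thu; Jun 13 is Sun; Jul 13 is Tue; Aug 13 is Fri ✓; Sep 13 is Mon; Oct 13 is Wed; Nov 13 is Sat; Dec 13 is Mon.
Friday the 13ths: Aug.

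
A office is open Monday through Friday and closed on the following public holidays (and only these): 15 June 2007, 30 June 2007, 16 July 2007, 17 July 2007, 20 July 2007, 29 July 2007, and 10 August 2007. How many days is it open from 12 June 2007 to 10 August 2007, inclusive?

12 June 2007 is a Tuesday.
That's 60 days from start to end, counting both.
60 = 7 × 8 + 4, so there are 8 full weeks plus 4 extra days.
Each full week contributes 5 weekdays (Mon–Fri): 8 × 5 = 40.
The 4 extra days are Tue, Wed, Thu, Fri — 4 of them qualify.
Total: 40 + 4 = 44.
Holidays: 15 June 2007 (Fri); 30 June 2007 (Sat); 16 July 2007 (Mon); 17 July 2007 (Tue); 20 July 2007 (Fri); 29 July 2007 (Sun); 10 August 2007 (Fri).
5 of the 7 holidays fall on weekdays; the rest are weekends and were already excluded.
Business days: 44 − 5 = 39.

39 business days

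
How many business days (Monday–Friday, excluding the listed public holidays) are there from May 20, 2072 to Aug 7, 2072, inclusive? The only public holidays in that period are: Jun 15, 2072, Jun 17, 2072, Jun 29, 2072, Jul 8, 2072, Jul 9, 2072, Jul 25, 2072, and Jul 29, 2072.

May 20, 2072 is a Friday.
That's 80 days from start to end, counting both.
80 = 7 × 11 + 3, so there are 11 full weeks plus 3 extra days.
Each full week contributes 5 weekdays (Mon–Fri): 11 × 5 = 55.
The 3 extra days are Fri, Sat, Sun — 1 of them qualifies.
Total: 55 + 1 = 56.
Holidays: Jun 15, 2072 (Wed); Jun 17, 2072 (Fri); Jun 29, 2072 (Wed); Jul 8, 2072 (Fri); Jul 9, 2072 (Sat); Jul 25, 2072 (Mon); Jul 29, 2072 (Fri).
6 of the 7 holidays fall on weekdays; the rest are weekends and were already excluded.
Business days: 56 − 6 = 50.

50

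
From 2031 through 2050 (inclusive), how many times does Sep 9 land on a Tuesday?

Day of week of September 9 in each year:
2031: Tue ✓, 2032: Thu, 2033: Fri, 2034: Sat, 2035: Sun, 2036: Tue ✓, 2037: Wed, 2038: Thu, 2039: Fri, 2040: Sun, 2041: Mon, 2042: Tue ✓, 2043: Wed, 2044: Fri, 2045: Sat, 2046: Sun, 2047: Mon, 2048: Wed, 2049: Thu, 2050: Fri
Tuesdays: 2031, 2036, 2042.

3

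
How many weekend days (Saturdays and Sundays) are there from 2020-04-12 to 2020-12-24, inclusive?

73

2020-04-12 is a Sunday.
From 2020-04-12 to 2020-12-24 is 257 days inclusive.
257 = 7 × 36 + 5, so there are 36 full weeks plus 5 extra days.
Each full week contributes 2 weekend days (Sat, Sun): 36 × 2 = 72.
The 5 extra days are Sun, Mon, Tue, Wed, Thu — 1 of them qualifies.
Total: 72 + 1 = 73.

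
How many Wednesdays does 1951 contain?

1951-01-01 is a Monday.
The range spans 365 days (inclusive of both endpoints).
365 = 7 × 52 + 1, so there are 52 full weeks plus 1 extra day.
Each full week contributes one Wednesday: 52 so far.
The 1 extra day is Monday — none qualify.
Total: 52 + 0 = 52.

52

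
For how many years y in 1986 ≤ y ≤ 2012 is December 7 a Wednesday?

4

Day of week of December 7 in each year:
1986: Sun, 1987: Mon, 1988: Wed ✓, 1989: Thu, 1990: Fri, 1991: Sat, 1992: Mon, 1993: Tue, 1994: Wed ✓, 1995: Thu, 1996: Sat, 1997: Sun, 1998: Mon, 1999: Tue, 2000: Thu, 2001: Fri, 2002: Sat, 2003: Sun, 2004: Tue, 2005: Wed ✓, 2006: Thu, 2007: Fri, 2008: Sun, 2009: Mon, 2010: Tue, 2011: Wed ✓, 2012: Fri
Wednesdays: 1988, 1994, 2005, 2011.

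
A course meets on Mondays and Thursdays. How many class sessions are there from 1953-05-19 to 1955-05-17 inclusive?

208

1953-05-19 is a Tuesday.
The range spans 729 days (inclusive of both endpoints).
729 = 7 × 104 + 1, so there are 104 full weeks plus 1 extra day.
Each full week contributes 2 days from the set (Mon, Thu): 104 × 2 = 208.
The 1 extra day is Tuesday — none qualify.
Total: 208 + 0 = 208.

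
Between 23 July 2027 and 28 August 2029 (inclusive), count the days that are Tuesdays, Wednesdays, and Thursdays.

328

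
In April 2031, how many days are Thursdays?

4

Apr 1, 2031 is a Tuesday.
The range spans 30 days (inclusive of both endpoints).
30 = 7 × 4 + 2, so there are 4 full weeks plus 2 extra days.
Each full week contributes one Thursday: 4 so far.
The 2 extra days are Tuesday, Wednesday — none qualify.
Total: 4 + 0 = 4.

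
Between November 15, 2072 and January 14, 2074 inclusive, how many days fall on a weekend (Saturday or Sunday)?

122

November 15, 2072 is a Tuesday.
That's 426 days from start to end, counting both.
426 = 7 × 60 + 6, so there are 60 full weeks plus 6 extra days.
Each full week contributes 2 weekend days (Sat, Sun): 60 × 2 = 120.
The 6 extra days are Tue, Wed, Thu, Fri, Sat, Sun — 2 of them qualify.
Total: 120 + 2 = 122.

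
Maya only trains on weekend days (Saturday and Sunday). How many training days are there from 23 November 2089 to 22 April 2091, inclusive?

23 November 2089 is a Wednesday.
The range spans 516 days (inclusive of both endpoints).
516 = 7 × 73 + 5, so there are 73 full weeks plus 5 extra days.
Each full week contributes 2 weekend days (Sat, Sun): 73 × 2 = 146.
The 5 extra days are Wed, Thu, Fri, Sat, Sun — 2 of them qualify.
Total: 146 + 2 = 148.

148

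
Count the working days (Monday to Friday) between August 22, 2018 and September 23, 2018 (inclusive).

23 weekdays

August 22, 2018 is a Wednesday.
The range spans 33 days (inclusive of both endpoints).
33 = 7 × 4 + 5, so there are 4 full weeks plus 5 extra days.
Each full week contributes 5 weekdays (Mon–Fri): 4 × 5 = 20.
The 5 extra days are Wednesday, Thursday, Friday, Saturday, Sunday — 3 of them qualify.
Total: 20 + 3 = 23.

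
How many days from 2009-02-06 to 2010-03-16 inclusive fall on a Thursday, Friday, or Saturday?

173

2009-02-06 is a Friday.
The range spans 404 days (inclusive of both endpoints).
404 = 7 × 57 + 5, so there are 57 full weeks plus 5 extra days.
Each full week contributes 3 days from the set (Thu, Fri, Sat): 57 × 3 = 171.
The 5 extra days are Fri, Sat, Sun, Mon, Tue — 2 of them qualify.
Total: 171 + 2 = 173.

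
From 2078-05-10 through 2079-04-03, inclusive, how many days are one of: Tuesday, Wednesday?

2078-05-10 is a Tuesday.
That's 329 days from start to end, counting both.
329 = 7 × 47, so the span is exactly 47 full weeks.
Each full week contributes 2 days from the set (Tue, Wed): 47 × 2 = 94.

94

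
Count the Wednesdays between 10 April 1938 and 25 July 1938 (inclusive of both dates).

15

10 April 1938 is a Sunday.
The range spans 107 days (inclusive of both endpoints).
107 = 7 × 15 + 2, so there are 15 full weeks plus 2 extra days.
Each full week contributes one Wednesday: 15 so far.
The 2 extra days are Sun, Mon — none qualify.
Total: 15 + 0 = 15.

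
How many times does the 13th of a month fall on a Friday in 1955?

The 13th falls on a Friday when the month's 13th has weekday Fri.
Jan 13 is Thu; Feb 13 is Sun; Mar 13 is Sun; Apr 13 is Wed; May 13 is Fri ✓; Jun 13 is Mon; Jul 13 is Wed; Aug 13 is Sat; Sep 13 is Tue; Oct 13 is Thu; Nov 13 is Sun; Dec 13 is Tue.
Friday the 13ths: May.

1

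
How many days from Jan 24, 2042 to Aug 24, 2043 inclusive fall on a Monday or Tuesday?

165

Jan 24, 2042 is a Friday.
That's 578 days from start to end, counting both.
578 = 7 × 82 + 4, so there are 82 full weeks plus 4 extra days.
Each full week contributes 2 days from the set (Mon, Tue): 82 × 2 = 164.
The 4 extra days are Fri, Sat, Sun, Mon — 1 of them qualifies.
Total: 164 + 1 = 165.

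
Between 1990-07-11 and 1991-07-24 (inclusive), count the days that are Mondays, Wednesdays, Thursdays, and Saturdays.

1990-07-11 is a Wednesday.
The range spans 379 days (inclusive of both endpoints).
379 = 7 × 54 + 1, so there are 54 full weeks plus 1 extra day.
Each full week contributes 4 days from the set (Mon, Wed, Thu, Sat): 54 × 4 = 216.
The 1 extra day is Wed — 1 of them qualifies.
Total: 216 + 1 = 217.

217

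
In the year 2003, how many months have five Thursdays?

4

A month has five Thursdays exactly when Thursday falls within its first (length − 28) days.
Jan: 31 days, starts Wed → 5 of Wed, Thu, Fri ✓
Feb: 28 days, starts Sat → 5 of (none)
Mar: 31 days, starts Sat → 5 of Sat, Sun, Mon
Apr: 30 days, starts Tue → 5 of Tue, Wed
May: 31 days, starts Thu → 5 of Thu, Fri, Sat ✓
Jun: 30 days, starts Sun → 5 of Sun, Mon
Jul: 31 days, starts Tue → 5 of Tue, Wed, Thu ✓
Aug: 31 days, starts Fri → 5 of Fri, Sat, Sun
Sep: 30 days, starts Mon → 5 of Mon, Tue
Oct: 31 days, starts Wed → 5 of Wed, Thu, Fri ✓
Nov: 30 days, starts Sat → 5 of Sat, Sun
Dec: 31 days, starts Mon → 5 of Mon, Tue, Wed
Months with five Thursdays: Jan, May, Jul, Oct.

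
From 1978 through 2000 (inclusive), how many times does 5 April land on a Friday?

Day of week of April 5 in each year:
1978: Wed, 1979: Thu, 1980: Sat, 1981: Sun, 1982: Mon, 1983: Tue, 1984: Thu, 1985: Fri ✓, 1986: Sat, 1987: Sun, 1988: Tue, 1989: Wed, 1990: Thu, 1991: Fri ✓, 1992: Sun, 1993: Mon, 1994: Tue, 1995: Wed, 1996: Fri ✓, 1997: Sat, 1998: Sun, 1999: Mon, 2000: Wed
Fridays: 1985, 1991, 1996.

3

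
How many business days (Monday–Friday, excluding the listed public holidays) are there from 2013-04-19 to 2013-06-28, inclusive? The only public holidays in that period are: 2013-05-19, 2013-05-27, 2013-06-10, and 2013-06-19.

2013-04-19 is a Friday.
From 2013-04-19 to 2013-06-28 is 71 days inclusive.
71 = 7 × 10 + 1, so there are 10 full weeks plus 1 extra day.
Each full week contributes 5 weekdays (Mon–Fri): 10 × 5 = 50.
The 1 extra day is Friday — 1 of them qualifies.
Total: 50 + 1 = 51.
Holidays: 2013-05-19 (Sun); 2013-05-27 (Mon); 2013-06-10 (Mon); 2013-06-19 (Wed).
3 of the 4 holidays fall on weekdays; the rest are weekends and were already excluded.
Business days: 51 − 3 = 48.

48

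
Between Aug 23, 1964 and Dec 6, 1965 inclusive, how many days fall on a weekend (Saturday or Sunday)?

135

Aug 23, 1964 is a Sunday.
From Aug 23, 1964 to Dec 6, 1965 is 471 days inclusive.
471 = 7 × 67 + 2, so there are 67 full weeks plus 2 extra days.
Each full week contributes 2 weekend days (Sat, Sun): 67 × 2 = 134.
The 2 extra days are Sunday, Monday — 1 of them qualifies.
Total: 134 + 1 = 135.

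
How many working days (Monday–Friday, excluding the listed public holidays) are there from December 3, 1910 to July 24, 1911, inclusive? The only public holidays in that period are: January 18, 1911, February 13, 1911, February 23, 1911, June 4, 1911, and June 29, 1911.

December 3, 1910 is a Saturday.
The range spans 234 days (inclusive of both endpoints).
234 = 7 × 33 + 3, so there are 33 full weeks plus 3 extra days.
Each full week contributes 5 weekdays (Mon–Fri): 33 × 5 = 165.
The 3 extra days are Sat, Sun, Mon — 1 of them qualifies.
Total: 165 + 1 = 166.
Holidays: January 18, 1911 (Wed); February 13, 1911 (Mon); February 23, 1911 (Thu); June 4, 1911 (Sun); June 29, 1911 (Thu).
4 of the 5 holidays fall on weekdays; the rest are weekends and were already excluded.
Business days: 166 − 4 = 162.

162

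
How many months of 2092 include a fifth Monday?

A month has five Mondays exactly when Monday falls within its first (length − 28) days.
Jan: 31 days, starts Tue → 5 of Tue, Wed, Thu
Feb: 29 days, starts Fri → 5 of Fri
Mar: 31 days, starts Sat → 5 of Sat, Sun, Mon ✓
Apr: 30 days, starts Tue → 5 of Tue, Wed
May: 31 days, starts Thu → 5 of Thu, Fri, Sat
Jun: 30 days, starts Sun → 5 of Sun, Mon ✓
Jul: 31 days, starts Tue → 5 of Tue, Wed, Thu
Aug: 31 days, starts Fri → 5 of Fri, Sat, Sun
Sep: 30 days, starts Mon → 5 of Mon, Tue ✓
Oct: 31 days, starts Wed → 5 of Wed, Thu, Fri
Nov: 30 days, starts Sat → 5 of Sat, Sun
Dec: 31 days, starts Mon → 5 of Mon, Tue, Wed ✓
Months with five Mondays: Mar, Jun, Sep, Dec.

4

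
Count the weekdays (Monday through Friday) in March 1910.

23 weekdays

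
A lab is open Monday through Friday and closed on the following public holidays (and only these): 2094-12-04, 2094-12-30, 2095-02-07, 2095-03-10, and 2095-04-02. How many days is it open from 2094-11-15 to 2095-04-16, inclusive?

2094-11-15 is a Monday.
That's 153 days from start to end, counting both.
153 = 7 × 21 + 6, so there are 21 full weeks plus 6 extra days.
Each full week contributes 5 weekdays (Mon–Fri): 21 × 5 = 105.
The 6 extra days are Monday, Tuesday, Wednesday, Thursday, Friday, Saturday — 5 of them qualify.
Total: 105 + 5 = 110.
Holidays: 2094-12-04 (Sat); 2094-12-30 (Thu); 2095-02-07 (Mon); 2095-03-10 (Thu); 2095-04-02 (Sat).
3 of the 5 holidays fall on weekdays; the rest are weekends and were already excluded.
Business days: 110 − 3 = 107.

107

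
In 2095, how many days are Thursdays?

52

2095-01-01 is a Saturday.
The range spans 365 days (inclusive of both endpoints).
365 = 7 × 52 + 1, so there are 52 full weeks plus 1 extra day.
Each full week contributes one Thursday: 52 so far.
The 1 extra day is Sat — none qualify.
Total: 52 + 0 = 52.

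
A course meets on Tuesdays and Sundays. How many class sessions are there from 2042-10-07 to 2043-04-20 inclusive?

56

2042-10-07 is a Tuesday.
The range spans 196 days (inclusive of both endpoints).
196 = 7 × 28, so the span is exactly 28 full weeks.
Each full week contributes 2 days from the set (Tue, Sun): 28 × 2 = 56.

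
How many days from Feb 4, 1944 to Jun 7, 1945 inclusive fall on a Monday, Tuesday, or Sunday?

Feb 4, 1944 is a Friday.
That's 490 days from start to end, counting both.
490 = 7 × 70, so the span is exactly 70 full weeks.
Each full week contributes 3 days from the set (Mon, Tue, Sun): 70 × 3 = 210.

210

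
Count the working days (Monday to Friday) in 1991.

261

1 January 1991 is a Tuesday.
That's 365 days from start to end, counting both.
365 = 7 × 52 + 1, so there are 52 full weeks plus 1 extra day.
Each full week contributes 5 weekdays (Mon–Fri): 52 × 5 = 260.
The 1 extra day is Tue — 1 of them qualifies.
Total: 260 + 1 = 261.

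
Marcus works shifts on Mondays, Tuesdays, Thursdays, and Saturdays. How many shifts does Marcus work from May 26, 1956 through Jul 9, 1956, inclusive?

26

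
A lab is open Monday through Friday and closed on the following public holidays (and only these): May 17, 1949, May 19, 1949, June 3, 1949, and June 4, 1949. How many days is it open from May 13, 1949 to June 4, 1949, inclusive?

13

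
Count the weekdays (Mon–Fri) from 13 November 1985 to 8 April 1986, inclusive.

105 weekdays

13 November 1985 is a Wednesday.
The range spans 147 days (inclusive of both endpoints).
147 = 7 × 21, so the span is exactly 21 full weeks.
Each full week contributes 5 weekdays (Mon–Fri): 21 × 5 = 105.
Total: 105.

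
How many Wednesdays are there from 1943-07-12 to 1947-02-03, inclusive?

1943-07-12 is a Monday.
From 1943-07-12 to 1947-02-03 is 1303 days inclusive.
1303 = 7 × 186 + 1, so there are 186 full weeks plus 1 extra day.
Each full week contributes one Wednesday: 186 so far.
The 1 extra day is Mon — none qualify.
Total: 186 + 0 = 186.

186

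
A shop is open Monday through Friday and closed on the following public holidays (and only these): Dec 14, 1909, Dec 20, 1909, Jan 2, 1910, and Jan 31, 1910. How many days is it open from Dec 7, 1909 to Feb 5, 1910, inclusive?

41

Dec 7, 1909 is a Tuesday.
The range spans 61 days (inclusive of both endpoints).
61 = 7 × 8 + 5, so there are 8 full weeks plus 5 extra days.
Each full week contributes 5 weekdays (Mon–Fri): 8 × 5 = 40.
The 5 extra days are Tuesday, Wednesday, Thursday, Friday, Saturday — 4 of them qualify.
Total: 40 + 4 = 44.
Holidays: Dec 14, 1909 (Tue); Dec 20, 1909 (Mon); Jan 2, 1910 (Sun); Jan 31, 1910 (Mon).
3 of the 4 holidays fall on weekdays; the rest are weekends and were already excluded.
Business days: 44 − 3 = 41.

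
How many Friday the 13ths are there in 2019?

The 13th falls on a Friday when the month's 13th has weekday Fri.
Jan 13 is Sun; Feb 13 is Wed; Mar 13 is Wed; Apr 13 is Sat; May 13 is Mon; Jun 13 is Thu; Jul 13 is Sat; Aug 13 is Tue; Sep 13 is Fri ✓; Oct 13 is Sun; Nov 13 is Wed; Dec 13 is Fri ✓.
Friday the 13ths: Sep, Dec.

2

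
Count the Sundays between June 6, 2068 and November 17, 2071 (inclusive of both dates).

180

June 6, 2068 is a Wednesday.
From June 6, 2068 to November 17, 2071 is 1260 days inclusive.
1260 = 7 × 180, so the span is exactly 180 full weeks.
Each full week contributes one Sunday: 180 so far.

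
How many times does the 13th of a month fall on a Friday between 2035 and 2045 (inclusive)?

20

Friday-the-13ths by year:
2035: Apr, Jul
2036: Jun
2037: Feb, Mar, Nov
2038: Aug
2039: May
2040: Jan, Apr, Jul
2041: Sep, Dec
2042: Jun
2043: Feb, Mar, Nov
2044: May
2045: Jan, Oct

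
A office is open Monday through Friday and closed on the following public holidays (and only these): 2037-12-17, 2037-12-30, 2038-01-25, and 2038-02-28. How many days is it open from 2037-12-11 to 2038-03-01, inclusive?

54 working days

2037-12-11 is a Friday.
The range spans 81 days (inclusive of both endpoints).
81 = 7 × 11 + 4, so there are 11 full weeks plus 4 extra days.
Each full week contributes 5 weekdays (Mon–Fri): 11 × 5 = 55.
The 4 extra days are Friday, Saturday, Sunday, Monday — 2 of them qualify.
Total: 55 + 2 = 57.
Holidays: 2037-12-17 (Thu); 2037-12-30 (Wed); 2038-01-25 (Mon); 2038-02-28 (Sun).
3 of the 4 holidays fall on weekdays; the rest are weekends and were already excluded.
Business days: 57 − 3 = 54.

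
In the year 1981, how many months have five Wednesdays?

4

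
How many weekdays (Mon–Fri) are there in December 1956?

21 weekdays

Dec 1, 1956 is a Saturday.
The range spans 31 days (inclusive of both endpoints).
31 = 7 × 4 + 3, so there are 4 full weeks plus 3 extra days.
Each full week contributes 5 weekdays (Mon–Fri): 4 × 5 = 20.
The 3 extra days are Sat, Sun, Mon — 1 of them qualifies.
Total: 20 + 1 = 21.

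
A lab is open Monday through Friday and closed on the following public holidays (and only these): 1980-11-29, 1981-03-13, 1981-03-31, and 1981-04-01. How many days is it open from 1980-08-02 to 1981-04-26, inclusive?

187 working days

1980-08-02 is a Saturday.
From 1980-08-02 to 1981-04-26 is 268 days inclusive.
268 = 7 × 38 + 2, so there are 38 full weeks plus 2 extra days.
Each full week contributes 5 weekdays (Mon–Fri): 38 × 5 = 190.
The 2 extra days are Saturday, Sunday — none qualify.
Total: 190 + 0 = 190.
Holidays: 1980-11-29 (Sat); 1981-03-13 (Fri); 1981-03-31 (Tue); 1981-04-01 (Wed).
3 of the 4 holidays fall on weekdays; the rest are weekends and were already excluded.
Business days: 190 − 3 = 187.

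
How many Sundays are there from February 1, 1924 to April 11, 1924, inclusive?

10

February 1, 1924 is a Friday.
From February 1, 1924 to April 11, 1924 is 71 days inclusive.
71 = 7 × 10 + 1, so there are 10 full weeks plus 1 extra day.
Each full week contributes one Sunday: 10 so far.
The 1 extra day is Fri — none qualify.
Total: 10 + 0 = 10.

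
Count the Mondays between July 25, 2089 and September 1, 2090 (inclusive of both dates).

July 25, 2089 is a Monday.
From July 25, 2089 to September 1, 2090 is 404 days inclusive.
404 = 7 × 57 + 5, so there are 57 full weeks plus 5 extra days.
Each full week contributes one Monday: 57 so far.
The 5 extra days are Monday, Tuesday, Wednesday, Thursday, Friday — 1 of them qualifies.
Total: 57 + 1 = 58.

58 Mondays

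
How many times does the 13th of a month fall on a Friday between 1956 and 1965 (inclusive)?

19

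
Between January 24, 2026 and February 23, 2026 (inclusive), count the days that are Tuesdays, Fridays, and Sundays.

13

January 24, 2026 is a Saturday.
From January 24, 2026 to February 23, 2026 is 31 days inclusive.
31 = 7 × 4 + 3, so there are 4 full weeks plus 3 extra days.
Each full week contributes 3 days from the set (Tue, Fri, Sun): 4 × 3 = 12.
The 3 extra days are Saturday, Sunday, Monday — 1 of them qualifies.
Total: 12 + 1 = 13.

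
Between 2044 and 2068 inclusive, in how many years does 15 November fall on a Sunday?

3

Day of week of November 15 in each year:
2044: Tue, 2045: Wed, 2046: Thu, 2047: Fri, 2048: Sun ✓, 2049: Mon, 2050: Tue, 2051: Wed, 2052: Fri, 2053: Sat, 2054: Sun ✓, 2055: Mon, 2056: Wed, 2057: Thu, 2058: Fri, 2059: Sat, 2060: Mon, 2061: Tue, 2062: Wed, 2063: Thu, 2064: Sat, 2065: Sun ✓, 2066: Mon, 2067: Tue, 2068: Thu
Sundays: 2048, 2054, 2065.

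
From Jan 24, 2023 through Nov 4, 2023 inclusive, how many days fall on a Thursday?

41 Thursdays

Jan 24, 2023 is a Tuesday.
The range spans 285 days (inclusive of both endpoints).
285 = 7 × 40 + 5, so there are 40 full weeks plus 5 extra days.
Each full week contributes one Thursday: 40 so far.
The 5 extra days are Tuesday, Wednesday, Thursday, Friday, Saturday — 1 of them qualifies.
Total: 40 + 1 = 41.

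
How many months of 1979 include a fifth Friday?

A month has five Fridays exactly when Friday falls within its first (length − 28) days.
Jan: 31 days, starts Mon → 5 of Mon, Tue, Wed
Feb: 28 days, starts Thu → 5 of (none)
Mar: 31 days, starts Thu → 5 of Thu, Fri, Sat ✓
Apr: 30 days, starts Sun → 5 of Sun, Mon
May: 31 days, starts Tue → 5 of Tue, Wed, Thu
Jun: 30 days, starts Fri → 5 of Fri, Sat ✓
Jul: 31 days, starts Sun → 5 of Sun, Mon, Tue
Aug: 31 days, starts Wed → 5 of Wed, Thu, Fri ✓
Sep: 30 days, starts Sat → 5 of Sat, Sun
Oct: 31 days, starts Mon → 5 of Mon, Tue, Wed
Nov: 30 days, starts Thu → 5 of Thu, Fri ✓
Dec: 31 days, starts Sat → 5 of Sat, Sun, Mon
Months with five Fridays: Mar, Jun, Aug, Nov.

4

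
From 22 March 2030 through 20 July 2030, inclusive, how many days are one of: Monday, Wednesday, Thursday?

22 March 2030 is a Friday.
That's 121 days from start to end, counting both.
121 = 7 × 17 + 2, so there are 17 full weeks plus 2 extra days.
Each full week contributes 3 days from the set (Mon, Wed, Thu): 17 × 3 = 51.
The 2 extra days are Friday, Saturday — none qualify.
Total: 51 + 0 = 51.

51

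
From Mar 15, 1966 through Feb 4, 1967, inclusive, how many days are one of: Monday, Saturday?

93

Mar 15, 1966 is a Tuesday.
The range spans 327 days (inclusive of both endpoints).
327 = 7 × 46 + 5, so there are 46 full weeks plus 5 extra days.
Each full week contributes 2 days from the set (Mon, Sat): 46 × 2 = 92.
The 5 extra days are Tuesday, Wednesday, Thursday, Friday, Saturday — 1 of them qualifies.
Total: 92 + 1 = 93.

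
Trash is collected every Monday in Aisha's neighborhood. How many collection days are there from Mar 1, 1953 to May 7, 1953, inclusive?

Mar 1, 1953 is a Sunday.
From Mar 1, 1953 to May 7, 1953 is 68 days inclusive.
68 = 7 × 9 + 5, so there are 9 full weeks plus 5 extra days.
Each full week contributes one Monday: 9 so far.
The 5 extra days are Sun, Mon, Tue, Wed, Thu — 1 of them qualifies.
Total: 9 + 1 = 10.

10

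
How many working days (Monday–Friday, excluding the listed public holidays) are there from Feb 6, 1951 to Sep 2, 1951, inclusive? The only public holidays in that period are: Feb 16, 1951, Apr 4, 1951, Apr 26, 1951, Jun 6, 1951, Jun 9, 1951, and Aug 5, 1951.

Feb 6, 1951 is a Tuesday.
That's 209 days from start to end, counting both.
209 = 7 × 29 + 6, so there are 29 full weeks plus 6 extra days.
Each full week contributes 5 weekdays (Mon–Fri): 29 × 5 = 145.
The 6 extra days are Tue, Wed, Thu, Fri, Sat, Sun — 4 of them qualify.
Total: 145 + 4 = 149.
Holidays: Feb 16, 1951 (Fri); Apr 4, 1951 (Wed); Apr 26, 1951 (Thu); Jun 6, 1951 (Wed); Jun 9, 1951 (Sat); Aug 5, 1951 (Sun).
4 of the 6 holidays fall on weekdays; the rest are weekends and were already excluded.
Business days: 149 − 4 = 145.

145 working days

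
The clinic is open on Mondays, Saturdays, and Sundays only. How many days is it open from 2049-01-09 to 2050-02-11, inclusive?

171

2049-01-09 is a Saturday.
The range spans 399 days (inclusive of both endpoints).
399 = 7 × 57, so the span is exactly 57 full weeks.
Each full week contributes 3 days from the set (Mon, Sat, Sun): 57 × 3 = 171.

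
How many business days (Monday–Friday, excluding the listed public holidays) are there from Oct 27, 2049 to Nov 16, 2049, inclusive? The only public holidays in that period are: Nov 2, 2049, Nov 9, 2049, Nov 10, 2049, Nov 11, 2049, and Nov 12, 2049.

10 business days

Oct 27, 2049 is a Wednesday.
The range spans 21 days (inclusive of both endpoints).
21 = 7 × 3, so the span is exactly 3 full weeks.
Each full week contributes 5 weekdays (Mon–Fri): 3 × 5 = 15.
Holidays: Nov 2, 2049 (Tue); Nov 9, 2049 (Tue); Nov 10, 2049 (Wed); Nov 11, 2049 (Thu); Nov 12, 2049 (Fri).
All 5 holidays fall on weekdays, so subtract 5.
Business days: 15 − 5 = 10.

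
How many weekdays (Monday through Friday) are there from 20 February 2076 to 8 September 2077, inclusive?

20 February 2076 is a Thursday.
The range spans 567 days (inclusive of both endpoints).
567 = 7 × 81, so the span is exactly 81 full weeks.
Each full week contributes 5 weekdays (Mon–Fri): 81 × 5 = 405.
Total: 405.

405 weekdays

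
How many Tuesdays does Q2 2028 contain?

13

April 1, 2028 is a Saturday.
The range spans 91 days (inclusive of both endpoints).
91 = 7 × 13, so the span is exactly 13 full weeks.
Each full week contributes one Tuesday: 13 so far.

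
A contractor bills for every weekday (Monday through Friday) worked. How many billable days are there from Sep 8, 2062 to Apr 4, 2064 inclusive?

Sep 8, 2062 is a Friday.
From Sep 8, 2062 to Apr 4, 2064 is 575 days inclusive.
575 = 7 × 82 + 1, so there are 82 full weeks plus 1 extra day.
Each full week contributes 5 weekdays (Mon–Fri): 82 × 5 = 410.
The 1 extra day is Friday — 1 of them qualifies.
Total: 410 + 1 = 411.

411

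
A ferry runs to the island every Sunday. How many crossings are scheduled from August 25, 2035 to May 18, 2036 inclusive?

August 25, 2035 is a Saturday.
That's 268 days from start to end, counting both.
268 = 7 × 38 + 2, so there are 38 full weeks plus 2 extra days.
Each full week contributes one Sunday: 38 so far.
The 2 extra days are Sat, Sun — 1 of them qualifies.
Total: 38 + 1 = 39.

39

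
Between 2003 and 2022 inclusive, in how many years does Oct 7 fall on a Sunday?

3

Day of week of October 7 in each year:
2003: Tue, 2004: Thu, 2005: Fri, 2006: Sat, 2007: Sun ✓, 2008: Tue, 2009: Wed, 2010: Thu, 2011: Fri, 2012: Sun ✓, 2013: Mon, 2014: Tue, 2015: Wed, 2016: Fri, 2017: Sat, 2018: Sun ✓, 2019: Mon, 2020: Wed, 2021: Thu, 2022: Fri
Sundays: 2007, 2012, 2018.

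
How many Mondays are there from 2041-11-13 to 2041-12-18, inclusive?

5 Mondays

2041-11-13 is a Wednesday.
From 2041-11-13 to 2041-12-18 is 36 days inclusive.
36 = 7 × 5 + 1, so there are 5 full weeks plus 1 extra day.
Each full week contributes one Monday: 5 so far.
The 1 extra day is Wednesday — none qualify.
Total: 5 + 0 = 5.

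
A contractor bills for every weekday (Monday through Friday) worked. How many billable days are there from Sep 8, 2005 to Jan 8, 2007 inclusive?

Sep 8, 2005 is a Thursday.
The range spans 488 days (inclusive of both endpoints).
488 = 7 × 69 + 5, so there are 69 full weeks plus 5 extra days.
Each full week contributes 5 weekdays (Mon–Fri): 69 × 5 = 345.
The 5 extra days are Thursday, Friday, Saturday, Sunday, Monday — 3 of them qualify.
Total: 345 + 3 = 348.

348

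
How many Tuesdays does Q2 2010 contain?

2010-04-01 is a Thursday.
That's 91 days from start to end, counting both.
91 = 7 × 13, so the span is exactly 13 full weeks.
Each full week contributes one Tuesday: 13 so far.
Total: 13.

13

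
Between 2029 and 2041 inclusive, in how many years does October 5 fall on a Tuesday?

Day of week of October 5 in each year:
2029: Fri, 2030: Sat, 2031: Sun, 2032: Tue ✓, 2033: Wed, 2034: Thu, 2035: Fri, 2036: Sun, 2037: Mon, 2038: Tue ✓, 2039: Wed, 2040: Fri, 2041: Sat
Tuesdays: 2032, 2038.

2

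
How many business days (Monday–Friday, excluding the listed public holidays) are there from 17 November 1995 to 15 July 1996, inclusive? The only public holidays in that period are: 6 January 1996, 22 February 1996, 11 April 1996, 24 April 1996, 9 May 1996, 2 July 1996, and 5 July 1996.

17 November 1995 is a Friday.
From 17 November 1995 to 15 July 1996 is 242 days inclusive.
242 = 7 × 34 + 4, so there are 34 full weeks plus 4 extra days.
Each full week contributes 5 weekdays (Mon–Fri): 34 × 5 = 170.
The 4 extra days are Friday, Saturday, Sunday, Monday — 2 of them qualify.
Total: 170 + 2 = 172.
Holidays: 6 January 1996 (Sat); 22 February 1996 (Thu); 11 April 1996 (Thu); 24 April 1996 (Wed); 9 May 1996 (Thu); 2 July 1996 (Tue); 5 July 1996 (Fri).
6 of the 7 holidays fall on weekdays; the rest are weekends and were already excluded.
Business days: 172 − 6 = 166.

166 business days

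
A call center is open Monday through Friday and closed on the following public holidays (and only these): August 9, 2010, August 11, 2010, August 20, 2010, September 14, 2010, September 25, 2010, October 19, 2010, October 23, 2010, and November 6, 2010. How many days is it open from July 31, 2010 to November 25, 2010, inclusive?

79

July 31, 2010 is a Saturday.
From July 31, 2010 to November 25, 2010 is 118 days inclusive.
118 = 7 × 16 + 6, so there are 16 full weeks plus 6 extra days.
Each full week contributes 5 weekdays (Mon–Fri): 16 × 5 = 80.
The 6 extra days are Saturday, Sunday, Monday, Tuesday, Wednesday, Thursday — 4 of them qualify.
Total: 80 + 4 = 84.
Holidays: August 9, 2010 (Mon); August 11, 2010 (Wed); August 20, 2010 (Fri); September 14, 2010 (Tue); September 25, 2010 (Sat); October 19, 2010 (Tue); October 23, 2010 (Sat); November 6, 2010 (Sat).
5 of the 8 holidays fall on weekdays; the rest are weekends and were already excluded.
Business days: 84 − 5 = 79.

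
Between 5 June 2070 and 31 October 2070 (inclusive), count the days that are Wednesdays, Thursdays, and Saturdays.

5 June 2070 is a Thursday.
The range spans 149 days (inclusive of both endpoints).
149 = 7 × 21 + 2, so there are 21 full weeks plus 2 extra days.
Each full week contributes 3 days from the set (Wed, Thu, Sat): 21 × 3 = 63.
The 2 extra days are Thu, Fri — 1 of them qualifies.
Total: 63 + 1 = 64.

64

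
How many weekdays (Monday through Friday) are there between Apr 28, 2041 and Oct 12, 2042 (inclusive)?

380 weekdays

Apr 28, 2041 is a Sunday.
From Apr 28, 2041 to Oct 12, 2042 is 533 days inclusive.
533 = 7 × 76 + 1, so there are 76 full weeks plus 1 extra day.
Each full week contributes 5 weekdays (Mon–Fri): 76 × 5 = 380.
The 1 extra day is Sun — none qualify.
Total: 380 + 0 = 380.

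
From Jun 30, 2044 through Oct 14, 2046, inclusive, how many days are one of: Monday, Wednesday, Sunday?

Jun 30, 2044 is a Thursday.
That's 837 days from start to end, counting both.
837 = 7 × 119 + 4, so there are 119 full weeks plus 4 extra days.
Each full week contributes 3 days from the set (Mon, Wed, Sun): 119 × 3 = 357.
The 4 extra days are Thu, Fri, Sat, Sun — 1 of them qualifies.
Total: 357 + 1 = 358.

358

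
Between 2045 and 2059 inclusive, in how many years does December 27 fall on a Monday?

Day of week of December 27 in each year:
2045: Wed, 2046: Thu, 2047: Fri, 2048: Sun, 2049: Mon ✓, 2050: Tue, 2051: Wed, 2052: Fri, 2053: Sat, 2054: Sun, 2055: Mon ✓, 2056: Wed, 2057: Thu, 2058: Fri, 2059: Sat
Mondays: 2049, 2055.

2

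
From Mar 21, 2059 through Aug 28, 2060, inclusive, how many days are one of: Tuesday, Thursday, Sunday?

225

Mar 21, 2059 is a Friday.
The range spans 527 days (inclusive of both endpoints).
527 = 7 × 75 + 2, so there are 75 full weeks plus 2 extra days.
Each full week contributes 3 days from the set (Tue, Thu, Sun): 75 × 3 = 225.
The 2 extra days are Friday, Saturday — none qualify.
Total: 225 + 0 = 225.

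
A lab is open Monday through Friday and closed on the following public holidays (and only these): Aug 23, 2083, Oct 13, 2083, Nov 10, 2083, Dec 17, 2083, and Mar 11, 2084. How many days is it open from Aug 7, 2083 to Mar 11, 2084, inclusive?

151 working days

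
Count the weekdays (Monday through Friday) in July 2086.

23

1 July 2086 is a Monday.
The range spans 31 days (inclusive of both endpoints).
31 = 7 × 4 + 3, so there are 4 full weeks plus 3 extra days.
Each full week contributes 5 weekdays (Mon–Fri): 4 × 5 = 20.
The 3 extra days are Monday, Tuesday, Wednesday — 3 of them qualify.
Total: 20 + 3 = 23.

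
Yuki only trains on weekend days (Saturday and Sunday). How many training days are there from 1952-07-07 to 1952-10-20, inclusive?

30

1952-07-07 is a Monday.
From 1952-07-07 to 1952-10-20 is 106 days inclusive.
106 = 7 × 15 + 1, so there are 15 full weeks plus 1 extra day.
Each full week contributes 2 weekend days (Sat, Sun): 15 × 2 = 30.
The 1 extra day is Mon — none qualify.
Total: 30 + 0 = 30.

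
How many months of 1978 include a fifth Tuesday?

4

A month has five Tuesdays exactly when Tuesday falls within its first (length − 28) days.
Jan: 31 days, starts Sun → 5 of Sun, Mon, Tue ✓
Feb: 28 days, starts Wed → 5 of (none)
Mar: 31 days, starts Wed → 5 of Wed, Thu, Fri
Apr: 30 days, starts Sat → 5 of Sat, Sun
May: 31 days, starts Mon → 5 of Mon, Tue, Wed ✓
Jun: 30 days, starts Thu → 5 of Thu, Fri
Jul: 31 days, starts Sat → 5 of Sat, Sun, Mon
Aug: 31 days, starts Tue → 5 of Tue, Wed, Thu ✓
Sep: 30 days, starts Fri → 5 of Fri, Sat
Oct: 31 days, starts Sun → 5 of Sun, Mon, Tue ✓
Nov: 30 days, starts Wed → 5 of Wed, Thu
Dec: 31 days, starts Fri → 5 of Fri, Sat, Sun
Months with five Tuesdays: Jan, May, Aug, Oct.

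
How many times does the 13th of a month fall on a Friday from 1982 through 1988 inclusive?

Friday-the-13ths by year:
1982: Aug
1983: May
1984: Jan, Apr, Jul
1985: Sep, Dec
1986: Jun
1987: Feb, Mar, Nov
1988: May

12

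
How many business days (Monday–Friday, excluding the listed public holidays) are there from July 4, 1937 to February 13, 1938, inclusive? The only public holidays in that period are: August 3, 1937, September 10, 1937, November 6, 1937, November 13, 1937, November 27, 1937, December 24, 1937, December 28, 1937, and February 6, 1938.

156

July 4, 1937 is a Sunday.
The range spans 225 days (inclusive of both endpoints).
225 = 7 × 32 + 1, so there are 32 full weeks plus 1 extra day.
Each full week contributes 5 weekdays (Mon–Fri): 32 × 5 = 160.
The 1 extra day is Sun — none qualify.
Total: 160 + 0 = 160.
Holidays: August 3, 1937 (Tue); September 10, 1937 (Fri); November 6, 1937 (Sat); November 13, 1937 (Sat); November 27, 1937 (Sat); December 24, 1937 (Fri); December 28, 1937 (Tue); February 6, 1938 (Sun).
4 of the 8 holidays fall on weekdays; the rest are weekends and were already excluded.
Business days: 160 − 4 = 156.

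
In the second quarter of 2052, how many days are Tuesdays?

April 1, 2052 is a Monday.
From April 1, 2052 to June 30, 2052 is 91 days inclusive.
91 = 7 × 13, so the span is exactly 13 full weeks.
Each full week contributes one Tuesday: 13 so far.
Total: 13.

13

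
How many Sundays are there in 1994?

January 1, 1994 is a Saturday.
The range spans 365 days (inclusive of both endpoints).
365 = 7 × 52 + 1, so there are 52 full weeks plus 1 extra day.
Each full week contributes one Sunday: 52 so far.
The 1 extra day is Sat — none qualify.
Total: 52 + 0 = 52.

52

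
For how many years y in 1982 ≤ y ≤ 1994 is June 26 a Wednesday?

Day of week of June 26 in each year:
1982: Sat, 1983: Sun, 1984: Tue, 1985: Wed ✓, 1986: Thu, 1987: Fri, 1988: Sun, 1989: Mon, 1990: Tue, 1991: Wed ✓, 1992: Fri, 1993: Sat, 1994: Sun
Wednesdays: 1985, 1991.

2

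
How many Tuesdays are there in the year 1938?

52

January 1, 1938 is a Saturday.
The range spans 365 days (inclusive of both endpoints).
365 = 7 × 52 + 1, so there are 52 full weeks plus 1 extra day.
Each full week contributes one Tuesday: 52 so far.
The 1 extra day is Sat — none qualify.
Total: 52 + 0 = 52.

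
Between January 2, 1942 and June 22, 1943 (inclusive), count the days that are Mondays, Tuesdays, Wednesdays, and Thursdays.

January 2, 1942 is a Friday.
The range spans 537 days (inclusive of both endpoints).
537 = 7 × 76 + 5, so there are 76 full weeks plus 5 extra days.
Each full week contributes 4 days from the set (Mon, Tue, Wed, Thu): 76 × 4 = 304.
The 5 extra days are Fri, Sat, Sun, Mon, Tue — 2 of them qualify.
Total: 304 + 2 = 306.

306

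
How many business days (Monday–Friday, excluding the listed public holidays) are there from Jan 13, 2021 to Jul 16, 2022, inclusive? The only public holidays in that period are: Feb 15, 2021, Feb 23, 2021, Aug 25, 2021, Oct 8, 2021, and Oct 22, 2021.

Jan 13, 2021 is a Wednesday.
That's 550 days from start to end, counting both.
550 = 7 × 78 + 4, so there are 78 full weeks plus 4 extra days.
Each full week contributes 5 weekdays (Mon–Fri): 78 × 5 = 390.
The 4 extra days are Wednesday, Thursday, Friday, Saturday — 3 of them qualify.
Total: 390 + 3 = 393.
Holidays: Feb 15, 2021 (Mon); Feb 23, 2021 (Tue); Aug 25, 2021 (Wed); Oct 8, 2021 (Fri); Oct 22, 2021 (Fri).
All 5 holidays fall on weekdays, so subtract 5.
Business days: 393 − 5 = 388.

388 business days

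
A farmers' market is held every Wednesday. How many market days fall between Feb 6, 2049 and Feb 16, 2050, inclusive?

Feb 6, 2049 is a Saturday.
The range spans 376 days (inclusive of both endpoints).
376 = 7 × 53 + 5, so there are 53 full weeks plus 5 extra days.
Each full week contributes one Wednesday: 53 so far.
The 5 extra days are Saturday, Sunday, Monday, Tuesday, Wednesday — 1 of them qualifies.
Total: 53 + 1 = 54.

54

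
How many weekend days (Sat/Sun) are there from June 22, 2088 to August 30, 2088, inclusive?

June 22, 2088 is a Tuesday.
From June 22, 2088 to August 30, 2088 is 70 days inclusive.
70 = 7 × 10, so the span is exactly 10 full weeks.
Each full week contributes 2 weekend days (Sat, Sun): 10 × 2 = 20.

20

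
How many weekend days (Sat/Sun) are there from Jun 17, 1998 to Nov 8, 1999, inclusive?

146

Jun 17, 1998 is a Wednesday.
That's 510 days from start to end, counting both.
510 = 7 × 72 + 6, so there are 72 full weeks plus 6 extra days.
Each full week contributes 2 weekend days (Sat, Sun): 72 × 2 = 144.
The 6 extra days are Wednesday, Thursday, Friday, Saturday, Sunday, Monday — 2 of them qualify.
Total: 144 + 2 = 146.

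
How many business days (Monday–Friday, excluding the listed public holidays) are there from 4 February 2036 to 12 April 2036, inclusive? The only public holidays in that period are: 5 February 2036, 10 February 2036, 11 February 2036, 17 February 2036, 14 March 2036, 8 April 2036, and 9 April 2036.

4 February 2036 is a Monday.
That's 69 days from start to end, counting both.
69 = 7 × 9 + 6, so there are 9 full weeks plus 6 extra days.
Each full week contributes 5 weekdays (Mon–Fri): 9 × 5 = 45.
The 6 extra days are Mon, Tue, Wed, Thu, Fri, Sat — 5 of them qualify.
Total: 45 + 5 = 50.
Holidays: 5 February 2036 (Tue); 10 February 2036 (Sun); 11 February 2036 (Mon); 17 February 2036 (Sun); 14 March 2036 (Fri); 8 April 2036 (Tue); 9 April 2036 (Wed).
5 of the 7 holidays fall on weekdays; the rest are weekends and were already excluded.
Business days: 50 − 5 = 45.

45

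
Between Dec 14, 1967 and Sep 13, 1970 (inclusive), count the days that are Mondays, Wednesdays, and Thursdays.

430

Dec 14, 1967 is a Thursday.
That's 1005 days from start to end, counting both.
1005 = 7 × 143 + 4, so there are 143 full weeks plus 4 extra days.
Each full week contributes 3 days from the set (Mon, Wed, Thu): 143 × 3 = 429.
The 4 extra days are Thu, Fri, Sat, Sun — 1 of them qualifies.
Total: 429 + 1 = 430.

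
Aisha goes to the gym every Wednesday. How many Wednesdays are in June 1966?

5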